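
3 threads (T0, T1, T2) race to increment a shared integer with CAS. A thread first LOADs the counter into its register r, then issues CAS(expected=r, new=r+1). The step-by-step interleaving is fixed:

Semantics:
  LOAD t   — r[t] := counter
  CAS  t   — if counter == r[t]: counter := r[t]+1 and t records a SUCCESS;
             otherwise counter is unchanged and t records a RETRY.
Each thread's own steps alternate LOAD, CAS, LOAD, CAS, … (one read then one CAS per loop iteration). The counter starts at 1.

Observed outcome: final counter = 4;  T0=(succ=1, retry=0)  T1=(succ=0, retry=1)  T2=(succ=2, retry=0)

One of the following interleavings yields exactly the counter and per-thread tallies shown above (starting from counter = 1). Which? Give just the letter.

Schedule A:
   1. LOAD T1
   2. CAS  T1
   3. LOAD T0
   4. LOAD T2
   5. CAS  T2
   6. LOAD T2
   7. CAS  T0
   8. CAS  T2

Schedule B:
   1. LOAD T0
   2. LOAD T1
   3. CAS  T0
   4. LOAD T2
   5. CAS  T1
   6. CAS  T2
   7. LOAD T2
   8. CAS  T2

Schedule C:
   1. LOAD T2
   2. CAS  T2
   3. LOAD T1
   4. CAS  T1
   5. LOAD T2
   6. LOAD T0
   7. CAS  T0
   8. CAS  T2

Simulating candidate B:
1. LOAD T0 → mem=1 r[T0]=1 [LOAD]
2. LOAD T1 → mem=1 r[T1]=1 [LOAD]
3. CAS T0 → mem=2 r[T0]=1 [OK]
4. LOAD T2 → mem=2 r[T2]=2 [LOAD]
5. CAS T1 → mem=2 r[T1]=1 [RETRY]
6. CAS T2 → mem=3 r[T2]=2 [OK]
7. LOAD T2 → mem=3 r[T2]=3 [LOAD]
8. CAS T2 → mem=4 r[T2]=3 [OK]

B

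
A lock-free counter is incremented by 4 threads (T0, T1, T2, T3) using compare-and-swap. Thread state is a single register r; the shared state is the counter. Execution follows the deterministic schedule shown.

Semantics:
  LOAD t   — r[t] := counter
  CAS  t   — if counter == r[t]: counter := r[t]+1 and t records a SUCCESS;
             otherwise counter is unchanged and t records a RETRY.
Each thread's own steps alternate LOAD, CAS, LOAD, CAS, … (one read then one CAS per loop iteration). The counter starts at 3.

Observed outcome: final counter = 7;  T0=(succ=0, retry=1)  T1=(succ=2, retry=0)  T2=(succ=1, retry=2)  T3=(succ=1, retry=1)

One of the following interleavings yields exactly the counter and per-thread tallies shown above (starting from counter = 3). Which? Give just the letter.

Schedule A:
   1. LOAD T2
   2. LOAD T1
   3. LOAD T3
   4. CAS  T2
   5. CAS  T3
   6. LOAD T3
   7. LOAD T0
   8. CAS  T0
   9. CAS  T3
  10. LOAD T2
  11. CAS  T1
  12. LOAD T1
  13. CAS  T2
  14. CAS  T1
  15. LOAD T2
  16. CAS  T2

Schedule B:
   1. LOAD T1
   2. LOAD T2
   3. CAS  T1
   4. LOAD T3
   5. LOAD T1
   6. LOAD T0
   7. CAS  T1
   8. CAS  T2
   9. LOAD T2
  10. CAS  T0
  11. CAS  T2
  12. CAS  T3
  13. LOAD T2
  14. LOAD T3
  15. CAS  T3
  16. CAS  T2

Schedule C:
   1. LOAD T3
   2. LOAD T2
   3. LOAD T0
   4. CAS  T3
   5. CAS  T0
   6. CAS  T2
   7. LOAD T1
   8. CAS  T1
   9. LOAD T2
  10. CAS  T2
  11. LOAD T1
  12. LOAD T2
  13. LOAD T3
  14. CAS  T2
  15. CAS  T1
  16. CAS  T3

Tracing schedule B:
[1] T1.load  rd  (counter 3, T1.r 3)
[2] T2.load  rd  (counter 3, T2.r 3)
[3] T1.cas  hit  (counter 4, T1.r 3)
[4] T3.load  rd  (counter 4, T3.r 4)
[5] T1.load  rd  (counter 4, T1.r 4)
[6] T0.load  rd  (counter 4, T0.r 4)
[7] T1.cas  hit  (counter 5, T1.r 4)
[8] T2.cas  miss  (counter 5, T2.r 3)
[9] T2.load  rd  (counter 5, T2.r 5)
[10] T0.cas  miss  (counter 5, T0.r 4)
[11] T2.cas  hit  (counter 6, T2.r 5)
[12] T3.cas  miss  (counter 6, T3.r 4)
[13] T2.load  rd  (counter 6, T2.r 6)
[14] T3.load  rd  (counter 6, T3.r 6)
[15] T3.cas  hit  (counter 7, T3.r 6)
[16] T2.cas  miss  (counter 7, T2.r 6)

B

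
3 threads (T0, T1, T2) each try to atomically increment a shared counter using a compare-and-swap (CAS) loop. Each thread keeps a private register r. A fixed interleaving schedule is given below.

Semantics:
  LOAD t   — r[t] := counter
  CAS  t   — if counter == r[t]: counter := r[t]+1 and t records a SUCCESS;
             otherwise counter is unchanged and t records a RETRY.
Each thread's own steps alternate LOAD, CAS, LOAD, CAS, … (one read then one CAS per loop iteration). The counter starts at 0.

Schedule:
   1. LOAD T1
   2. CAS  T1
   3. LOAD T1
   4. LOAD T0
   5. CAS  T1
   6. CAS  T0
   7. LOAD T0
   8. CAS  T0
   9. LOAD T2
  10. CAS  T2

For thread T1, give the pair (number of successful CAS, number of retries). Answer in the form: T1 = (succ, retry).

T1 = (2, 0)

T1 LOAD — after: cnt=0, r=0 — load
T1 CAS — after: cnt=1, r=0 — ok
T1 LOAD — after: cnt=1, r=1 — load
T0 LOAD — after: cnt=1, r=1 — load
T1 CAS — after: cnt=2, r=1 — ok
T0 CAS — after: cnt=2, r=1 — retry
T0 LOAD — after: cnt=2, r=2 — load
T0 CAS — after: cnt=3, r=2 — ok
T2 LOAD — after: cnt=3, r=3 — load
T2 CAS — after: cnt=4, r=3 — ok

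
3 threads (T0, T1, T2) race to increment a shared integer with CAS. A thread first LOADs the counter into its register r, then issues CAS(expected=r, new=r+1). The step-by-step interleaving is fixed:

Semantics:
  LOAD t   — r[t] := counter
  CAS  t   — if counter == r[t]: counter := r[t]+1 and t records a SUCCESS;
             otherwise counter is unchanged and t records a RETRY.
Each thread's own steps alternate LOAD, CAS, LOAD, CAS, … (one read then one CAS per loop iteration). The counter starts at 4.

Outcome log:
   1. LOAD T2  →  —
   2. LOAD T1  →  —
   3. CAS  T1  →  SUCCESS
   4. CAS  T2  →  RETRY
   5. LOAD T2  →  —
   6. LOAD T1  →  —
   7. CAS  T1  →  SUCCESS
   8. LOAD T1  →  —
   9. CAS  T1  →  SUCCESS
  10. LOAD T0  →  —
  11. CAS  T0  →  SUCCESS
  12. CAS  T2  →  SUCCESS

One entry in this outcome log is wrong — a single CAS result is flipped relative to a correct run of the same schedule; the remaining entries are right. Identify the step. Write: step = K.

Re-executing:
step 1: T2 LOAD ⇒ load; ctr=4 reg=4
step 2: T1 LOAD ⇒ load; ctr=4 reg=4
step 3: T1 CAS ⇒ ok; ctr=5 reg=4
step 4: T2 CAS ⇒ retry; ctr=5 reg=4
step 5: T2 LOAD ⇒ load; ctr=5 reg=5
step 6: T1 LOAD ⇒ load; ctr=5 reg=5
step 7: T1 CAS ⇒ ok; ctr=6 reg=5
step 8: T1 LOAD ⇒ load; ctr=6 reg=6
step 9: T1 CAS ⇒ ok; ctr=7 reg=6
step 10: T0 LOAD ⇒ load; ctr=7 reg=7
step 11: T0 CAS ⇒ ok; ctr=8 reg=7
step 12: T2 CAS ⇒ retry; ctr=8 reg=5
Flip is step 12.

step = 12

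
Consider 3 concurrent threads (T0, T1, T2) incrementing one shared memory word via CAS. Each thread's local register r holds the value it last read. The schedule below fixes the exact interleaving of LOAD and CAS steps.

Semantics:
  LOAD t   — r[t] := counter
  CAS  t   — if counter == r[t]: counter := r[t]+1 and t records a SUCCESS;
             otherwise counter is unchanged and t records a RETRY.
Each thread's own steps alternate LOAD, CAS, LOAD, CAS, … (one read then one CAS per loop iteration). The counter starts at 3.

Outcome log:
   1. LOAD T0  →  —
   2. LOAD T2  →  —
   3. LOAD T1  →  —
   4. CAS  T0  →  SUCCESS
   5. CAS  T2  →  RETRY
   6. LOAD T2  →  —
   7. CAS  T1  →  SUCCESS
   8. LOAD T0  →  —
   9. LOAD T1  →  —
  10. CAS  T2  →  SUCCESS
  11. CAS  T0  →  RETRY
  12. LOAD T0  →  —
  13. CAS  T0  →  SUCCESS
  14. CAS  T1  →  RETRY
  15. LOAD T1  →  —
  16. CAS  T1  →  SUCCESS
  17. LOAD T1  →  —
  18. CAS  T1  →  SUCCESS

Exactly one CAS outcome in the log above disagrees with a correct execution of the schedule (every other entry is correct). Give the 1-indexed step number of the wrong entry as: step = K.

step = 7

Correct run:
[1] T0.load  rd  (counter 3, T0.r 3)
[2] T2.load  rd  (counter 3, T2.r 3)
[3] T1.load  rd  (counter 3, T1.r 3)
[4] T0.cas  hit  (counter 4, T0.r 3)
[5] T2.cas  miss  (counter 4, T2.r 3)
[6] T2.load  rd  (counter 4, T2.r 4)
[7] T1.cas  miss  (counter 4, T1.r 3)
[8] T0.load  rd  (counter 4, T0.r 4)
[9] T1.load  rd  (counter 4, T1.r 4)
[10] T2.cas  hit  (counter 5, T2.r 4)
[11] T0.cas  miss  (counter 5, T0.r 4)
[12] T0.load  rd  (counter 5, T0.r 5)
[13] T0.cas  hit  (counter 6, T0.r 5)
[14] T1.cas  miss  (counter 6, T1.r 4)
[15] T1.load  rd  (counter 6, T1.r 6)
[16] T1.cas  hit  (counter 7, T1.r 6)
[17] T1.load  rd  (counter 7, T1.r 7)
[18] T1.cas  hit  (counter 8, T1.r 7)
Mismatch at 7.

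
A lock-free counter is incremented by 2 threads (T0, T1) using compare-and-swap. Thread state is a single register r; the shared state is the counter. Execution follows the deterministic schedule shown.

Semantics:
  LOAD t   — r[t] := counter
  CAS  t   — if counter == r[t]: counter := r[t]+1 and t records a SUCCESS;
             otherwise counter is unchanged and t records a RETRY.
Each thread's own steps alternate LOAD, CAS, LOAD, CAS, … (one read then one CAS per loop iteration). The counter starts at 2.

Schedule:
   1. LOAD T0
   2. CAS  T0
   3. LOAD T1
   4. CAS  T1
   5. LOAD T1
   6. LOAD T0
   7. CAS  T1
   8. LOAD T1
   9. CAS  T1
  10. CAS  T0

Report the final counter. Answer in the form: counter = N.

[1] T0.load  rd  (counter 2, T0.r 2)
[2] T0.cas  hit  (counter 3, T0.r 2)
[3] T1.load  rd  (counter 3, T1.r 3)
[4] T1.cas  hit  (counter 4, T1.r 3)
[5] T1.load  rd  (counter 4, T1.r 4)
[6] T0.load  rd  (counter 4, T0.r 4)
[7] T1.cas  hit  (counter 5, T1.r 4)
[8] T1.load  rd  (counter 5, T1.r 5)
[9] T1.cas  hit  (counter 6, T1.r 5)
[10] T0.cas  miss  (counter 6, T0.r 4)

counter = 6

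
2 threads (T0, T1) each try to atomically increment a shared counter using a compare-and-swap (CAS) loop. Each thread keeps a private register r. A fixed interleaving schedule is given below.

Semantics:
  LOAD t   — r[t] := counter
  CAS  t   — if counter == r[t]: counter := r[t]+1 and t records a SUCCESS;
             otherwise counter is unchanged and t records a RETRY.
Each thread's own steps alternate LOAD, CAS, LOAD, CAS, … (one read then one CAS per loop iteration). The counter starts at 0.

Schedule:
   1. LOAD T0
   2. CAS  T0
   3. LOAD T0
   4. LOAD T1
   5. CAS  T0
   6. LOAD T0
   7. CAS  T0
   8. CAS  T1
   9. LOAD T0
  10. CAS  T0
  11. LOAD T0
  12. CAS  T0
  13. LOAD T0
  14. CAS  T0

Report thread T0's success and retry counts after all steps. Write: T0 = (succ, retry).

T0 = (6, 0)

[1] T0.load  rd  (counter 0, T0.r 0)
[2] T0.cas  hit  (counter 1, T0.r 0)
[3] T0.load  rd  (counter 1, T0.r 1)
[4] T1.load  rd  (counter 1, T1.r 1)
[5] T0.cas  hit  (counter 2, T0.r 1)
[6] T0.load  rd  (counter 2, T0.r 2)
[7] T0.cas  hit  (counter 3, T0.r 2)
[8] T1.cas  miss  (counter 3, T1.r 1)
[9] T0.load  rd  (counter 3, T0.r 3)
[10] T0.cas  hit  (counter 4, T0.r 3)
[11] T0.load  rd  (counter 4, T0.r 4)
[12] T0.cas  hit  (counter 5, T0.r 4)
[13] T0.load  rd  (counter 5, T0.r 5)
[14] T0.cas  hit  (counter 6, T0.r 5)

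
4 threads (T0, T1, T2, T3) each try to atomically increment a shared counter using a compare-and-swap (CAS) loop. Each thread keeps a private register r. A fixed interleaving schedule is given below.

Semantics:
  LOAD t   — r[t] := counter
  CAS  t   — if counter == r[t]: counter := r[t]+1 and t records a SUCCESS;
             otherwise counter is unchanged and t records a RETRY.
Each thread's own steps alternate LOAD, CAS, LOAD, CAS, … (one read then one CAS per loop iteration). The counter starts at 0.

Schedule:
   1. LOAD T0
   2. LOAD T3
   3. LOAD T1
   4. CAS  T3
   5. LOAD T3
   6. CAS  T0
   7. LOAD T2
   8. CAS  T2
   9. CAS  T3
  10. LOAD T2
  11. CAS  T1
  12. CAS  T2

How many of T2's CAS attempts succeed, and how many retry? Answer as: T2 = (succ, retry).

T0 LOAD — after: cnt=0, r=0 — load
T3 LOAD — after: cnt=0, r=0 — load
T1 LOAD — after: cnt=0, r=0 — load
T3 CAS — after: cnt=1, r=0 — ok
T3 LOAD — after: cnt=1, r=1 — load
T0 CAS — after: cnt=1, r=0 — retry
T2 LOAD — after: cnt=1, r=1 — load
T2 CAS — after: cnt=2, r=1 — ok
T3 CAS — after: cnt=2, r=1 — retry
T2 LOAD — after: cnt=2, r=2 — load
T1 CAS — after: cnt=2, r=0 — retry
T2 CAS — after: cnt=3, r=2 — ok

T2 = (2, 0)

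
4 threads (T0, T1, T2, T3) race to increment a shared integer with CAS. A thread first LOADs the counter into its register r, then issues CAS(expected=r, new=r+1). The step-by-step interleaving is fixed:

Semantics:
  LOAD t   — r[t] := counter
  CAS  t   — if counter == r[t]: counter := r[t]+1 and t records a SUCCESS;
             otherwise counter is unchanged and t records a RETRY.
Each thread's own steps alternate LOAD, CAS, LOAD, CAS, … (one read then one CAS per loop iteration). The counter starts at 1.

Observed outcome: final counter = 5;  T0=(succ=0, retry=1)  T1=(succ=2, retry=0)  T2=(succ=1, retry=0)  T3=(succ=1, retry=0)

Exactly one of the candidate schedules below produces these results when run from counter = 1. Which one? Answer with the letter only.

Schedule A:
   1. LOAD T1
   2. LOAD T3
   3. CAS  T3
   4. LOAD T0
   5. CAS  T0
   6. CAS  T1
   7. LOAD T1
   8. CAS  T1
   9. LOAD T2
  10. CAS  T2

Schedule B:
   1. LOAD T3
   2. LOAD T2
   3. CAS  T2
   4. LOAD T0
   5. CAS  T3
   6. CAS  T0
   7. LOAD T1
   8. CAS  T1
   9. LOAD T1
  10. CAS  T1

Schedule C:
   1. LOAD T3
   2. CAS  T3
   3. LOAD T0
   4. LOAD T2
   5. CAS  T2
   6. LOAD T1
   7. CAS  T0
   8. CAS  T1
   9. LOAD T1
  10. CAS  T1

C

Simulating candidate C:
   1) LOAD T3:  M=1  r_T3=1
   2) CAS  T3:  M=2  r_T3=1 ✓
   3) LOAD T0:  M=2  r_T0=2
   4) LOAD T2:  M=2  r_T2=2
   5) CAS  T2:  M=3  r_T2=2 ✓
   6) LOAD T1:  M=3  r_T1=3
   7) CAS  T0:  M=3  r_T0=2 ✗
   8) CAS  T1:  M=4  r_T1=3 ✓
   9) LOAD T1:  M=4  r_T1=4
  10) CAS  T1:  M=5  r_T1=4 ✓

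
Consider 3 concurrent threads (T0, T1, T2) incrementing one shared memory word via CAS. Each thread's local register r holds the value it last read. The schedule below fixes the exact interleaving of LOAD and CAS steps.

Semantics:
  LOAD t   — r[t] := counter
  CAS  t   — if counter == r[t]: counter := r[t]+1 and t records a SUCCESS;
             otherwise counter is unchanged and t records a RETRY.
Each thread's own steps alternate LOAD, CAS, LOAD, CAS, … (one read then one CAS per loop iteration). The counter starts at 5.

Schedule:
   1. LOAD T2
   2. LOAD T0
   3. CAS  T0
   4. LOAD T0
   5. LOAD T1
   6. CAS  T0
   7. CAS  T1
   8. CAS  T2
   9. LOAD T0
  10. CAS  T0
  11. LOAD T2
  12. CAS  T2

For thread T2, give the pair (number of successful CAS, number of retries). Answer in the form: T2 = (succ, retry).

T2 = (1, 1)

[1] T2.load  rd  (counter 5, T2.r 5)
[2] T0.load  rd  (counter 5, T0.r 5)
[3] T0.cas  hit  (counter 6, T0.r 5)
[4] T0.load  rd  (counter 6, T0.r 6)
[5] T1.load  rd  (counter 6, T1.r 6)
[6] T0.cas  hit  (counter 7, T0.r 6)
[7] T1.cas  miss  (counter 7, T1.r 6)
[8] T2.cas  miss  (counter 7, T2.r 5)
[9] T0.load  rd  (counter 7, T0.r 7)
[10] T0.cas  hit  (counter 8, T0.r 7)
[11] T2.load  rd  (counter 8, T2.r 8)
[12] T2.cas  hit  (counter 9, T2.r 8)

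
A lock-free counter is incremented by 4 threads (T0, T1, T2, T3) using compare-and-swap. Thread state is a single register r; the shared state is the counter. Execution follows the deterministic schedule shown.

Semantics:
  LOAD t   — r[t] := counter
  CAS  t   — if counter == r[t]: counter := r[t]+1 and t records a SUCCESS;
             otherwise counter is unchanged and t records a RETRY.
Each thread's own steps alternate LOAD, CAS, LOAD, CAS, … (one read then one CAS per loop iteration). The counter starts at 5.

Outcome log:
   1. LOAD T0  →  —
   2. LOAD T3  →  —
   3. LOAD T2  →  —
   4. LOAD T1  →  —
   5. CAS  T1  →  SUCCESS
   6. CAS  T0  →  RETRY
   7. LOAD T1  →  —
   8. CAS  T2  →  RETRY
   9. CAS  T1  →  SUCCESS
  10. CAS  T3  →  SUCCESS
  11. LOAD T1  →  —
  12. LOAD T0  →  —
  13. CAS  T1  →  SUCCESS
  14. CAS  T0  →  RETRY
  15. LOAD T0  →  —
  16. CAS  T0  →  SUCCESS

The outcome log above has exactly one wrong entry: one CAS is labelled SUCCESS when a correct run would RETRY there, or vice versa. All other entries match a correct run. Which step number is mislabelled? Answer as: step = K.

Re-executing:
1. LOAD T0 → mem=5 r[T0]=5 [LOAD]
2. LOAD T3 → mem=5 r[T3]=5 [LOAD]
3. LOAD T2 → mem=5 r[T2]=5 [LOAD]
4. LOAD T1 → mem=5 r[T1]=5 [LOAD]
5. CAS T1 → mem=6 r[T1]=5 [OK]
6. CAS T0 → mem=6 r[T0]=5 [RETRY]
7. LOAD T1 → mem=6 r[T1]=6 [LOAD]
8. CAS T2 → mem=6 r[T2]=5 [RETRY]
9. CAS T1 → mem=7 r[T1]=6 [OK]
10. CAS T3 → mem=7 r[T3]=5 [RETRY]
11. LOAD T1 → mem=7 r[T1]=7 [LOAD]
12. LOAD T0 → mem=7 r[T0]=7 [LOAD]
13. CAS T1 → mem=8 r[T1]=7 [OK]
14. CAS T0 → mem=8 r[T0]=7 [RETRY]
15. LOAD T0 → mem=8 r[T0]=8 [LOAD]
16. CAS T0 → mem=9 r[T0]=8 [OK]
Log disagrees first at step 10.

step = 10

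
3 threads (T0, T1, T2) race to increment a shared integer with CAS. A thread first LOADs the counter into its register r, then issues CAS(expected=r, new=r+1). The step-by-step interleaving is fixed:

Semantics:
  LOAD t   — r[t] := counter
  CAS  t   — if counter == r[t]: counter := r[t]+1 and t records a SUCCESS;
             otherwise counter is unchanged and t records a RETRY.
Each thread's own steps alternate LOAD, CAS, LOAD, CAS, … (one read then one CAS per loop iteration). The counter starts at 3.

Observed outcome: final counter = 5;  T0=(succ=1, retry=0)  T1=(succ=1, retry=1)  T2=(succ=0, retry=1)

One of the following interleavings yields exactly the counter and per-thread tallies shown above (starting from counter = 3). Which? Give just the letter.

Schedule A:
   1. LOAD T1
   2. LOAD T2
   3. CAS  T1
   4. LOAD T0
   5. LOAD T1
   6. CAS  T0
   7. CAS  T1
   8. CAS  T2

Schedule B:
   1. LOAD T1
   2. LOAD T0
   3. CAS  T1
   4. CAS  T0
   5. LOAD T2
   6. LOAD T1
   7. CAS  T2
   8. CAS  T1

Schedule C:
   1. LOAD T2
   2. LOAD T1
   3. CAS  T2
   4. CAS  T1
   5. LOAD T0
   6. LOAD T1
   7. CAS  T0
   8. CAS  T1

Run A:
1. LOAD T1 → mem=3 r[T1]=3 [LOAD]
2. LOAD T2 → mem=3 r[T2]=3 [LOAD]
3. CAS T1 → mem=4 r[T1]=3 [OK]
4. LOAD T0 → mem=4 r[T0]=4 [LOAD]
5. LOAD T1 → mem=4 r[T1]=4 [LOAD]
6. CAS T0 → mem=5 r[T0]=4 [OK]
7. CAS T1 → mem=5 r[T1]=4 [RETRY]
8. CAS T2 → mem=5 r[T2]=3 [RETRY]

A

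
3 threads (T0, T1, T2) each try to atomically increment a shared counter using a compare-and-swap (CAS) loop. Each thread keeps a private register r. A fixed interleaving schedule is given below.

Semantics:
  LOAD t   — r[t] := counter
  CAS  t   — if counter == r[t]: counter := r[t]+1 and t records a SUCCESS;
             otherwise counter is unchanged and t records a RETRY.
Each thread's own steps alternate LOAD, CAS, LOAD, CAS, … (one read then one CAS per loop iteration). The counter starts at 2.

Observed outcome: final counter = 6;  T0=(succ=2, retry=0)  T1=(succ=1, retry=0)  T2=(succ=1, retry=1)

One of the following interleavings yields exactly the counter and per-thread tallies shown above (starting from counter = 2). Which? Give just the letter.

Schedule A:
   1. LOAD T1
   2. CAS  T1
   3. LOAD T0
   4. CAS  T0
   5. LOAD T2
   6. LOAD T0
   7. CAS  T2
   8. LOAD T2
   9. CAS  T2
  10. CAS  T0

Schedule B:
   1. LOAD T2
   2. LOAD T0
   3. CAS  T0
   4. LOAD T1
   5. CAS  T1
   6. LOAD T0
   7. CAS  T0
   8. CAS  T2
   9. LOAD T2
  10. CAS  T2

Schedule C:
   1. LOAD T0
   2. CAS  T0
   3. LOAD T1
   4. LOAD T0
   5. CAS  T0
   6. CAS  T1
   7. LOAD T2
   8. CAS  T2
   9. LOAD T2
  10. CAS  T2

B

Tracing schedule B:
1. LOAD T2 → mem=2 r[T2]=2 [LOAD]
2. LOAD T0 → mem=2 r[T0]=2 [LOAD]
3. CAS T0 → mem=3 r[T0]=2 [OK]
4. LOAD T1 → mem=3 r[T1]=3 [LOAD]
5. CAS T1 → mem=4 r[T1]=3 [OK]
6. LOAD T0 → mem=4 r[T0]=4 [LOAD]
7. CAS T0 → mem=5 r[T0]=4 [OK]
8. CAS T2 → mem=5 r[T2]=2 [RETRY]
9. LOAD T2 → mem=5 r[T2]=5 [LOAD]
10. CAS T2 → mem=6 r[T2]=5 [OK]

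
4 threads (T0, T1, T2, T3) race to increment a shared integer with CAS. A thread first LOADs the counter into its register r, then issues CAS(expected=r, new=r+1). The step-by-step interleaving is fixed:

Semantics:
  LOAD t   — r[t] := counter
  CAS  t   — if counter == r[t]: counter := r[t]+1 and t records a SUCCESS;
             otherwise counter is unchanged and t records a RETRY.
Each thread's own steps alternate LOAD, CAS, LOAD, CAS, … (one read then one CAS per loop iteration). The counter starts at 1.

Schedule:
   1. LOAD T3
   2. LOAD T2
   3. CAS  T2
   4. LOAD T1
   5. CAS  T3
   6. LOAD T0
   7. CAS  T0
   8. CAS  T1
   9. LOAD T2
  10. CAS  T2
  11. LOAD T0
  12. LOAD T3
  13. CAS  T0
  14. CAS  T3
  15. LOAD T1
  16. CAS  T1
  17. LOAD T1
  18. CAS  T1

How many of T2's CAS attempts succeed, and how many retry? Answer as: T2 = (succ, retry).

T2 = (2, 0)

   1) LOAD T3:  M=1  r_T3=1
   2) LOAD T2:  M=1  r_T2=1
   3) CAS  T2:  M=2  r_T2=1 ✓
   4) LOAD T1:  M=2  r_T1=2
   5) CAS  T3:  M=2  r_T3=1 ✗
   6) LOAD T0:  M=2  r_T0=2
   7) CAS  T0:  M=3  r_T0=2 ✓
   8) CAS  T1:  M=3  r_T1=2 ✗
   9) LOAD T2:  M=3  r_T2=3
  10) CAS  T2:  M=4  r_T2=3 ✓
  11) LOAD T0:  M=4  r_T0=4
  12) LOAD T3:  M=4  r_T3=4
  13) CAS  T0:  M=5  r_T0=4 ✓
  14) CAS  T3:  M=5  r_T3=4 ✗
  15) LOAD T1:  M=5  r_T1=5
  16) CAS  T1:  M=6  r_T1=5 ✓
  17) LOAD T1:  M=6  r_T1=6
  18) CAS  T1:  M=7  r_T1=6 ✓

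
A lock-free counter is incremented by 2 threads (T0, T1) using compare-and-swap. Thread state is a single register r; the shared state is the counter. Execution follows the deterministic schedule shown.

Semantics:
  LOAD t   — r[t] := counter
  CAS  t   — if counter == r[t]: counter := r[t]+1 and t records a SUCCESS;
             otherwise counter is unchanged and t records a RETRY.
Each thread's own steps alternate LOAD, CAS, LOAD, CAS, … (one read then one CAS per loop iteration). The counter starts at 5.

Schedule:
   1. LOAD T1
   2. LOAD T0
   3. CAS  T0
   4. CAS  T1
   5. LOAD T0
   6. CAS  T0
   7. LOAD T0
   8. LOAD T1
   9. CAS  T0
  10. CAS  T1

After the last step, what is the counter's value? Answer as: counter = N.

counter = 8

   1) LOAD T1:  M=5  r_T1=5
   2) LOAD T0:  M=5  r_T0=5
   3) CAS  T0:  M=6  r_T0=5 ✓
   4) CAS  T1:  M=6  r_T1=5 ✗
   5) LOAD T0:  M=6  r_T0=6
   6) CAS  T0:  M=7  r_T0=6 ✓
   7) LOAD T0:  M=7  r_T0=7
   8) LOAD T1:  M=7  r_T1=7
   9) CAS  T0:  M=8  r_T0=7 ✓
  10) CAS  T1:  M=8  r_T1=7 ✗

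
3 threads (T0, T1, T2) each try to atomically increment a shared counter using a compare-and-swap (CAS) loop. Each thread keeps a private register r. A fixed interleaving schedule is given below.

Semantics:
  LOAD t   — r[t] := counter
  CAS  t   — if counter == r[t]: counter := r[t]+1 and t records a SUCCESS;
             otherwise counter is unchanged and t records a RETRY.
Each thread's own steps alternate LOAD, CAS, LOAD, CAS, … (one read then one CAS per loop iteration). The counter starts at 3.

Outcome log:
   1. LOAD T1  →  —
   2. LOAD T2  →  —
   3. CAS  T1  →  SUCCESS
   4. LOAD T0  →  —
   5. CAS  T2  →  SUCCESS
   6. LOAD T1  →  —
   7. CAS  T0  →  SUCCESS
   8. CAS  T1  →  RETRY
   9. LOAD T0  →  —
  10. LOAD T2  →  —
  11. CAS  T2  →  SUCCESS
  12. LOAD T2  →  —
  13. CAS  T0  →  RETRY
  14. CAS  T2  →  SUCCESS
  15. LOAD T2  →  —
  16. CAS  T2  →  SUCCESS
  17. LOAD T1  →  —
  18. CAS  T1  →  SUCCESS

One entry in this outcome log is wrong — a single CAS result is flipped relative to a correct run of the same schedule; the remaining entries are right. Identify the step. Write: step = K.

Reference trace:
1. LOAD T1 → mem=3 r[T1]=3 [LOAD]
2. LOAD T2 → mem=3 r[T2]=3 [LOAD]
3. CAS T1 → mem=4 r[T1]=3 [OK]
4. LOAD T0 → mem=4 r[T0]=4 [LOAD]
5. CAS T2 → mem=4 r[T2]=3 [RETRY]
6. LOAD T1 → mem=4 r[T1]=4 [LOAD]
7. CAS T0 → mem=5 r[T0]=4 [OK]
8. CAS T1 → mem=5 r[T1]=4 [RETRY]
9. LOAD T0 → mem=5 r[T0]=5 [LOAD]
10. LOAD T2 → mem=5 r[T2]=5 [LOAD]
11. CAS T2 → mem=6 r[T2]=5 [OK]
12. LOAD T2 → mem=6 r[T2]=6 [LOAD]
13. CAS T0 → mem=6 r[T0]=5 [RETRY]
14. CAS T2 → mem=7 r[T2]=6 [OK]
15. LOAD T2 → mem=7 r[T2]=7 [LOAD]
16. CAS T2 → mem=8 r[T2]=7 [OK]
17. LOAD T1 → mem=8 r[T1]=8 [LOAD]
18. CAS T1 → mem=9 r[T1]=8 [OK]
Log disagrees first at step 5.

step = 5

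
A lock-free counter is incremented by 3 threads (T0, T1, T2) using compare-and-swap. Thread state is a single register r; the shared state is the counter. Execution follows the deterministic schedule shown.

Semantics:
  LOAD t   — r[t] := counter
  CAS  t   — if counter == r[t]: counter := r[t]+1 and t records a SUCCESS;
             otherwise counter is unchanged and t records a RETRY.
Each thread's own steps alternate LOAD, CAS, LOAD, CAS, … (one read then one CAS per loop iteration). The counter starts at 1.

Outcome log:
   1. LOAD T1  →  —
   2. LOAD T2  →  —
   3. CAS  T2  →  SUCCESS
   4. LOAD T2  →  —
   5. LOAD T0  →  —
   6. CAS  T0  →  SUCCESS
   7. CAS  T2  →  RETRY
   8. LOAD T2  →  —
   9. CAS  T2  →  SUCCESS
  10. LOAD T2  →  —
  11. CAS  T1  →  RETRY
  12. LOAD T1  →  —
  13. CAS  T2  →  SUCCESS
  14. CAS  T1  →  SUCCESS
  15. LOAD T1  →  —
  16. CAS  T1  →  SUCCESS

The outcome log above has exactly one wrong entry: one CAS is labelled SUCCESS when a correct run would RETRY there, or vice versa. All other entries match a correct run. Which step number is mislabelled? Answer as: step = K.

step = 14

Correct run:
1. LOAD T1 → mem=1 r[T1]=1 [LOAD]
2. LOAD T2 → mem=1 r[T2]=1 [LOAD]
3. CAS T2 → mem=2 r[T2]=1 [OK]
4. LOAD T2 → mem=2 r[T2]=2 [LOAD]
5. LOAD T0 → mem=2 r[T0]=2 [LOAD]
6. CAS T0 → mem=3 r[T0]=2 [OK]
7. CAS T2 → mem=3 r[T2]=2 [RETRY]
8. LOAD T2 → mem=3 r[T2]=3 [LOAD]
9. CAS T2 → mem=4 r[T2]=3 [OK]
10. LOAD T2 → mem=4 r[T2]=4 [LOAD]
11. CAS T1 → mem=4 r[T1]=1 [RETRY]
12. LOAD T1 → mem=4 r[T1]=4 [LOAD]
13. CAS T2 → mem=5 r[T2]=4 [OK]
14. CAS T1 → mem=5 r[T1]=4 [RETRY]
15. LOAD T1 → mem=5 r[T1]=5 [LOAD]
16. CAS T1 → mem=6 r[T1]=5 [OK]
Flip is step 14.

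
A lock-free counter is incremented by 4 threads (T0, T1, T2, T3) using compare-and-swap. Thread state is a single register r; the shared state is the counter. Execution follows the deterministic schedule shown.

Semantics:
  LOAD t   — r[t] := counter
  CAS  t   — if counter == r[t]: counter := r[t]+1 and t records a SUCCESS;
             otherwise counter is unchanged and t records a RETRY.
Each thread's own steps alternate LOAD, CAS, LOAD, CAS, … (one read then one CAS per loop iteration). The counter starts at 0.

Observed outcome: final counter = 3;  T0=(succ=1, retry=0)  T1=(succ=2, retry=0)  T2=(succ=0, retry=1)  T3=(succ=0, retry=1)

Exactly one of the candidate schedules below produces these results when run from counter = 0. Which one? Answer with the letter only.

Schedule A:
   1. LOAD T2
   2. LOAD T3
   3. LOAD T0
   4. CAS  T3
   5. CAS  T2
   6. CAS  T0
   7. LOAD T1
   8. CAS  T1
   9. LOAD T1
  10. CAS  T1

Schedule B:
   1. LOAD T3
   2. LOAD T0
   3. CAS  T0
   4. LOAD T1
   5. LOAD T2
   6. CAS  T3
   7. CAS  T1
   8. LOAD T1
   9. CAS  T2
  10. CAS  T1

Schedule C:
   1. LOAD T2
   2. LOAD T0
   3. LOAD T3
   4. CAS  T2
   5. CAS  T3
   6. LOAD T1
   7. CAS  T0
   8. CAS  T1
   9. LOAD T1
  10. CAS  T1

Simulating candidate B:
   1) LOAD T3:  M=0  r_T3=0
   2) LOAD T0:  M=0  r_T0=0
   3) CAS  T0:  M=1  r_T0=0 ✓
   4) LOAD T1:  M=1  r_T1=1
   5) LOAD T2:  M=1  r_T2=1
   6) CAS  T3:  M=1  r_T3=0 ✗
   7) CAS  T1:  M=2  r_T1=1 ✓
   8) LOAD T1:  M=2  r_T1=2
   9) CAS  T2:  M=2  r_T2=1 ✗
  10) CAS  T1:  M=3  r_T1=2 ✓

B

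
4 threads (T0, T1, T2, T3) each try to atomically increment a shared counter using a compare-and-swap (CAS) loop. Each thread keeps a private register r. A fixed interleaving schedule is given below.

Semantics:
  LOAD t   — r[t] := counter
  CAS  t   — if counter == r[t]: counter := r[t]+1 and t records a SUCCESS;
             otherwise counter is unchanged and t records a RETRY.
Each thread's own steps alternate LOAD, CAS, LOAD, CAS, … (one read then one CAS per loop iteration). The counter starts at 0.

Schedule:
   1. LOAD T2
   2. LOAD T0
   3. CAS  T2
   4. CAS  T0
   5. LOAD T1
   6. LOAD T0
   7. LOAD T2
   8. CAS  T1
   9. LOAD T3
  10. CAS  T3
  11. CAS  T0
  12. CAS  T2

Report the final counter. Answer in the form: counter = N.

[1] T2.load  rd  (counter 0, T2.r 0)
[2] T0.load  rd  (counter 0, T0.r 0)
[3] T2.cas  hit  (counter 1, T2.r 0)
[4] T0.cas  miss  (counter 1, T0.r 0)
[5] T1.load  rd  (counter 1, T1.r 1)
[6] T0.load  rd  (counter 1, T0.r 1)
[7] T2.load  rd  (counter 1, T2.r 1)
[8] T1.cas  hit  (counter 2, T1.r 1)
[9] T3.load  rd  (counter 2, T3.r 2)
[10] T3.cas  hit  (counter 3, T3.r 2)
[11] T0.cas  miss  (counter 3, T0.r 1)
[12] T2.cas  miss  (counter 3, T2.r 1)

counter = 3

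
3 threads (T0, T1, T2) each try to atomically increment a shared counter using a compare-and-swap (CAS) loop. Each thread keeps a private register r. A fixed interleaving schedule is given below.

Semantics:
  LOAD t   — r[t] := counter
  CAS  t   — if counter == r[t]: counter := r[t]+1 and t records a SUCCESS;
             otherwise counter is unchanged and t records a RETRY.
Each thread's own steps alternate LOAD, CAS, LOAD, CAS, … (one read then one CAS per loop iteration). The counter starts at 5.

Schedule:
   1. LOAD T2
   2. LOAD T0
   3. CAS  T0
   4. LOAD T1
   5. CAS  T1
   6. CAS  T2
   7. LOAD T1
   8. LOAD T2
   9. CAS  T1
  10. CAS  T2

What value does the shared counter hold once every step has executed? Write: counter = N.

counter = 8

   1) LOAD T2:  M=5  r_T2=5
   2) LOAD T0:  M=5  r_T0=5
   3) CAS  T0:  M=6  r_T0=5 ✓
   4) LOAD T1:  M=6  r_T1=6
   5) CAS  T1:  M=7  r_T1=6 ✓
   6) CAS  T2:  M=7  r_T2=5 ✗
   7) LOAD T1:  M=7  r_T1=7
   8) LOAD T2:  M=7  r_T2=7
   9) CAS  T1:  M=8  r_T1=7 ✓
  10) CAS  T2:  M=8  r_T2=7 ✗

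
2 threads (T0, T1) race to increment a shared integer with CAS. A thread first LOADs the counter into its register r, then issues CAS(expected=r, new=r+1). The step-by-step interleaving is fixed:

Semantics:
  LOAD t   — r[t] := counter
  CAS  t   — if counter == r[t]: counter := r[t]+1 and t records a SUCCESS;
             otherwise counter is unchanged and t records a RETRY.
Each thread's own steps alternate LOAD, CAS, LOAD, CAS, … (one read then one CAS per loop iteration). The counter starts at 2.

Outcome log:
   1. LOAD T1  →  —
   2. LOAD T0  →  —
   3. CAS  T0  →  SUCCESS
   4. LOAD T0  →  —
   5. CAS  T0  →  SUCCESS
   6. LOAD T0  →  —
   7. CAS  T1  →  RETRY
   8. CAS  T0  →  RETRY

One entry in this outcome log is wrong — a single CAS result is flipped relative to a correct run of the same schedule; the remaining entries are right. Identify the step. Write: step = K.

Re-executing:
T1 LOAD — after: cnt=2, r=2 — load
T0 LOAD — after: cnt=2, r=2 — load
T0 CAS — after: cnt=3, r=2 — ok
T0 LOAD — after: cnt=3, r=3 — load
T0 CAS — after: cnt=4, r=3 — ok
T0 LOAD — after: cnt=4, r=4 — load
T1 CAS — after: cnt=4, r=2 — retry
T0 CAS — after: cnt=5, r=4 — ok
Mismatch at 8.

step = 8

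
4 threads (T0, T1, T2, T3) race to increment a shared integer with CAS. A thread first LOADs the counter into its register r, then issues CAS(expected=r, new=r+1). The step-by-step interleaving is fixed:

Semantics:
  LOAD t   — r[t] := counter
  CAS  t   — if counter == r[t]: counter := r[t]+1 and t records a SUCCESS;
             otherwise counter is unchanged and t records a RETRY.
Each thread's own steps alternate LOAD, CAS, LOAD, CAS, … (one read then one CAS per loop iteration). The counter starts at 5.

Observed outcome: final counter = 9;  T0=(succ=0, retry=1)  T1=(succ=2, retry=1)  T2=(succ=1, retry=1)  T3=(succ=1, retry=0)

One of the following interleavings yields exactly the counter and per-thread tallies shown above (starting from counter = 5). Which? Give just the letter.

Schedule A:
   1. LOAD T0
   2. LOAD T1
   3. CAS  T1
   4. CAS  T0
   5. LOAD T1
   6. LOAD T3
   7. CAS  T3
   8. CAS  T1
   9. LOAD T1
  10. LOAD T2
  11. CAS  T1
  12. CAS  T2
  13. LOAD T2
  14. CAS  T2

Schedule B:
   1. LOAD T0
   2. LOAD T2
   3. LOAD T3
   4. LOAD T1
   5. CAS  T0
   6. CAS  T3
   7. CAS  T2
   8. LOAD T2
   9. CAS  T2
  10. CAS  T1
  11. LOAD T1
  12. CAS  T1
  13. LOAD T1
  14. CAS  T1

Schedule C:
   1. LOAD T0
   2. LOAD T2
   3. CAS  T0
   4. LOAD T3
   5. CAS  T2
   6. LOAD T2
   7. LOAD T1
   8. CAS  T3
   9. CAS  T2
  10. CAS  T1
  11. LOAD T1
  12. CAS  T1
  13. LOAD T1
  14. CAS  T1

A

Simulating candidate A:
T0 LOAD — after: cnt=5, r=5 — load
T1 LOAD — after: cnt=5, r=5 — load
T1 CAS — after: cnt=6, r=5 — ok
T0 CAS — after: cnt=6, r=5 — retry
T1 LOAD — after: cnt=6, r=6 — load
T3 LOAD — after: cnt=6, r=6 — load
T3 CAS — after: cnt=7, r=6 — ok
T1 CAS — after: cnt=7, r=6 — retry
T1 LOAD — after: cnt=7, r=7 — load
T2 LOAD — after: cnt=7, r=7 — load
T1 CAS — after: cnt=8, r=7 — ok
T2 CAS — after: cnt=8, r=7 — retry
T2 LOAD — after: cnt=8, r=8 — load
T2 CAS — after: cnt=9, r=8 — ok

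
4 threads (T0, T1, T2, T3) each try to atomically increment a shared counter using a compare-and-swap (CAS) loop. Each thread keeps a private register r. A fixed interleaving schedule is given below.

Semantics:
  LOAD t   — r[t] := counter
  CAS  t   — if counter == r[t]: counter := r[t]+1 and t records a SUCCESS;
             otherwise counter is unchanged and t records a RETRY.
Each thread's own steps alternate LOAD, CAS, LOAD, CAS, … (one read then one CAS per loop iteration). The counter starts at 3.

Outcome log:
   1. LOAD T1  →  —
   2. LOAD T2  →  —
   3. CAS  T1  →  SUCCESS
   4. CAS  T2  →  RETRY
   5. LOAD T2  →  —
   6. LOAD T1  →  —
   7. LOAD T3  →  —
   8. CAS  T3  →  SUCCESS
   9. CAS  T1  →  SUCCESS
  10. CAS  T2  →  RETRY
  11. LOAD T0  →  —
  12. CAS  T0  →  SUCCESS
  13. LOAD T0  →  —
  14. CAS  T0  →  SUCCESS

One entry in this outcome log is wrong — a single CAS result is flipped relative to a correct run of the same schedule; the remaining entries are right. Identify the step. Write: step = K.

Re-executing:
#1 T1 reads 3
#2 T2 reads 3
#3 T1 CAS(3→4) writes; counter now 4
#4 T2 CAS(3→4) fails; counter now 4
#5 T2 reads 4
#6 T1 reads 4
#7 T3 reads 4
#8 T3 CAS(4→5) writes; counter now 5
#9 T1 CAS(4→5) fails; counter now 5
#10 T2 CAS(4→5) fails; counter now 5
#11 T0 reads 5
#12 T0 CAS(5→6) writes; counter now 6
#13 T0 reads 6
#14 T0 CAS(6→7) writes; counter now 7
Mismatch at 9.

step = 9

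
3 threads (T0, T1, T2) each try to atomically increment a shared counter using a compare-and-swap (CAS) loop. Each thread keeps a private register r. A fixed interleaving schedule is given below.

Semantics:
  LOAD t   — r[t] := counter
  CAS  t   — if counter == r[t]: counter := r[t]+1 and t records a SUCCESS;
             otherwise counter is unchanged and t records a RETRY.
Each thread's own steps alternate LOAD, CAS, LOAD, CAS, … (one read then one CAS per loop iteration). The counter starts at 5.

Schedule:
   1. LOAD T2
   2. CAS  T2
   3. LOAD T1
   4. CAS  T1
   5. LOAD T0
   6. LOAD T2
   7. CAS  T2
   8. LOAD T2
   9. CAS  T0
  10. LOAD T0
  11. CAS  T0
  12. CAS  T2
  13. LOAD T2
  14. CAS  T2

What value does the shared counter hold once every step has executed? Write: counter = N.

#1 T2 reads 5
#2 T2 CAS(5→6) writes; counter now 6
#3 T1 reads 6
#4 T1 CAS(6→7) writes; counter now 7
#5 T0 reads 7
#6 T2 reads 7
#7 T2 CAS(7→8) writes; counter now 8
#8 T2 reads 8
#9 T0 CAS(7→8) fails; counter now 8
#10 T0 reads 8
#11 T0 CAS(8→9) writes; counter now 9
#12 T2 CAS(8→9) fails; counter now 9
#13 T2 reads 9
#14 T2 CAS(9→10) writes; counter now 10

counter = 10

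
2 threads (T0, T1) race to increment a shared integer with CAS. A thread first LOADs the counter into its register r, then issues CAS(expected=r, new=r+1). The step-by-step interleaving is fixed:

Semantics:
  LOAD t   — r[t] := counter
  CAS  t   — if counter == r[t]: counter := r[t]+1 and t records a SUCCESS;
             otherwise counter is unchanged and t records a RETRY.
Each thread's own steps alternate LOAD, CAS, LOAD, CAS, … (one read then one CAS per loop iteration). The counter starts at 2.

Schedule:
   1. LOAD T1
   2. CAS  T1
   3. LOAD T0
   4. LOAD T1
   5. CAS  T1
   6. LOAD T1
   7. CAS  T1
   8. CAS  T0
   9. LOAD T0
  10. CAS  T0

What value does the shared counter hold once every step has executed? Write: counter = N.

counter = 6

[1] T1.load  rd  (counter 2, T1.r 2)
[2] T1.cas  hit  (counter 3, T1.r 2)
[3] T0.load  rd  (counter 3, T0.r 3)
[4] T1.load  rd  (counter 3, T1.r 3)
[5] T1.cas  hit  (counter 4, T1.r 3)
[6] T1.load  rd  (counter 4, T1.r 4)
[7] T1.cas  hit  (counter 5, T1.r 4)
[8] T0.cas  miss  (counter 5, T0.r 3)
[9] T0.load  rd  (counter 5, T0.r 5)
[10] T0.cas  hit  (counter 6, T0.r 5)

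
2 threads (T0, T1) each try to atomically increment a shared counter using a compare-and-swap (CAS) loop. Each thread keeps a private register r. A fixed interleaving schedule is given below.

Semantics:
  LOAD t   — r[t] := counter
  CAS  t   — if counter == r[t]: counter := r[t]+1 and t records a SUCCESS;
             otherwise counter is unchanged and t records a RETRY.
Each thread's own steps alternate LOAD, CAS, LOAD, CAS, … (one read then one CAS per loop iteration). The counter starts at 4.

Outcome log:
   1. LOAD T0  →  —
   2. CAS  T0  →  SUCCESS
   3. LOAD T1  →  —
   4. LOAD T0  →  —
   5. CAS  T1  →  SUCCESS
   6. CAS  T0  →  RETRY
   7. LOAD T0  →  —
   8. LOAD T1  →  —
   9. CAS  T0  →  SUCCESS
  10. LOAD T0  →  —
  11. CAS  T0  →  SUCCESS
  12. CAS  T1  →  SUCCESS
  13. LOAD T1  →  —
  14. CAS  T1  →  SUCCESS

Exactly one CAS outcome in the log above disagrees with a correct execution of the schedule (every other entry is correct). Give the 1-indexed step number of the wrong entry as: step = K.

Re-executing:
1. LOAD T0 → mem=4 r[T0]=4 [LOAD]
2. CAS T0 → mem=5 r[T0]=4 [OK]
3. LOAD T1 → mem=5 r[T1]=5 [LOAD]
4. LOAD T0 → mem=5 r[T0]=5 [LOAD]
5. CAS T1 → mem=6 r[T1]=5 [OK]
6. CAS T0 → mem=6 r[T0]=5 [RETRY]
7. LOAD T0 → mem=6 r[T0]=6 [LOAD]
8. LOAD T1 → mem=6 r[T1]=6 [LOAD]
9. CAS T0 → mem=7 r[T0]=6 [OK]
10. LOAD T0 → mem=7 r[T0]=7 [LOAD]
11. CAS T0 → mem=8 r[T0]=7 [OK]
12. CAS T1 → mem=8 r[T1]=6 [RETRY]
13. LOAD T1 → mem=8 r[T1]=8 [LOAD]
14. CAS T1 → mem=9 r[T1]=8 [OK]
Flip is step 12.

step = 12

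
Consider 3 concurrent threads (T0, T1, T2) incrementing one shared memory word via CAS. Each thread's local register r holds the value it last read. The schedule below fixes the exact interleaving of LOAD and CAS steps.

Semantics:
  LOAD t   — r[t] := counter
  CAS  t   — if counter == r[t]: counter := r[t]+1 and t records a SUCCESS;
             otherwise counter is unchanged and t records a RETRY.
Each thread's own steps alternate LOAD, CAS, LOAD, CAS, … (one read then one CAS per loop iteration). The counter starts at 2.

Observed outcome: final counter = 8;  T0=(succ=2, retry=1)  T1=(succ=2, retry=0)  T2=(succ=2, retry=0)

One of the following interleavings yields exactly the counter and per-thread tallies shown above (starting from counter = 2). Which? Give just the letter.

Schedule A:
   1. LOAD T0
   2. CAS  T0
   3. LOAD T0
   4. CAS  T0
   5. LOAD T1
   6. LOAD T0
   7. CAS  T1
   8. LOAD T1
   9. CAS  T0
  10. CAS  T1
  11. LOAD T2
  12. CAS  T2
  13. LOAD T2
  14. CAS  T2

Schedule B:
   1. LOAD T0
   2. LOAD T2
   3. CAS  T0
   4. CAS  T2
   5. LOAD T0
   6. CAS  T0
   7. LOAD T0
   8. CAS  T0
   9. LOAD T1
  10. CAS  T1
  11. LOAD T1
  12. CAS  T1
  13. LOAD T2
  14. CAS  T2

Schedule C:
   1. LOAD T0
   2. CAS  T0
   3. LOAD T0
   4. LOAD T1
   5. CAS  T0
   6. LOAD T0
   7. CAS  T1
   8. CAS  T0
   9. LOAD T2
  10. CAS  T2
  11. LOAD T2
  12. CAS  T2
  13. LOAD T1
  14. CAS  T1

A

Run A:
#1 T0 reads 2
#2 T0 CAS(2→3) writes; counter now 3
#3 T0 reads 3
#4 T0 CAS(3→4) writes; counter now 4
#5 T1 reads 4
#6 T0 reads 4
#7 T1 CAS(4→5) writes; counter now 5
#8 T1 reads 5
#9 T0 CAS(4→5) fails; counter now 5
#10 T1 CAS(5→6) writes; counter now 6
#11 T2 reads 6
#12 T2 CAS(6→7) writes; counter now 7
#13 T2 reads 7
#14 T2 CAS(7→8) writes; counter now 8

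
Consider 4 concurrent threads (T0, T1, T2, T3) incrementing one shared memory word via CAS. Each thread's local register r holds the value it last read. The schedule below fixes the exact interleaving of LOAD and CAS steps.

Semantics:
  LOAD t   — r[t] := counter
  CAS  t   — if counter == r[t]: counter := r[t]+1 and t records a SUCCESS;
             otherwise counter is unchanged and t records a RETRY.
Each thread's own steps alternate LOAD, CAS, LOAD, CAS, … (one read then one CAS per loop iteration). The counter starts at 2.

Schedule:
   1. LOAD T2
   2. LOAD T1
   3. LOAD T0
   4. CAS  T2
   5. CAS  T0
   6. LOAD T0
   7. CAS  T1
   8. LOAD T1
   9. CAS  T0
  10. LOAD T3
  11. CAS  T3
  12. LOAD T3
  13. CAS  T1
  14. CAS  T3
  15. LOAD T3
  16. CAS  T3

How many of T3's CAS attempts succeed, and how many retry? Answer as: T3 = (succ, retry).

1. LOAD T2 → mem=2 r[T2]=2 [LOAD]
2. LOAD T1 → mem=2 r[T1]=2 [LOAD]
3. LOAD T0 → mem=2 r[T0]=2 [LOAD]
4. CAS T2 → mem=3 r[T2]=2 [OK]
5. CAS T0 → mem=3 r[T0]=2 [RETRY]
6. LOAD T0 → mem=3 r[T0]=3 [LOAD]
7. CAS T1 → mem=3 r[T1]=2 [RETRY]
8. LOAD T1 → mem=3 r[T1]=3 [LOAD]
9. CAS T0 → mem=4 r[T0]=3 [OK]
10. LOAD T3 → mem=4 r[T3]=4 [LOAD]
11. CAS T3 → mem=5 r[T3]=4 [OK]
12. LOAD T3 → mem=5 r[T3]=5 [LOAD]
13. CAS T1 → mem=5 r[T1]=3 [RETRY]
14. CAS T3 → mem=6 r[T3]=5 [OK]
15. LOAD T3 → mem=6 r[T3]=6 [LOAD]
16. CAS T3 → mem=7 r[T3]=6 [OK]

T3 = (3, 0)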